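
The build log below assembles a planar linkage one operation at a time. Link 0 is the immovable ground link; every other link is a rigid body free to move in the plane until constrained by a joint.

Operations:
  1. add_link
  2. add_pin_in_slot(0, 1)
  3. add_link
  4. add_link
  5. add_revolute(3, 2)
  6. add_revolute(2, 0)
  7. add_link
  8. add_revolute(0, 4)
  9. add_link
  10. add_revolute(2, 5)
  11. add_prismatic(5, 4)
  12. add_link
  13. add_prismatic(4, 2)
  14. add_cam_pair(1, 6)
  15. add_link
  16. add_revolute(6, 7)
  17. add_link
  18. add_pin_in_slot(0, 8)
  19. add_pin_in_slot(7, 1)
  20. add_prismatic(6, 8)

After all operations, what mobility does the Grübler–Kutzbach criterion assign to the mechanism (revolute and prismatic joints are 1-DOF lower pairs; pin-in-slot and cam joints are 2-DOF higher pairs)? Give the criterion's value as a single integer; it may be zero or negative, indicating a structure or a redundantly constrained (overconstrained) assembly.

ground; <1,0,0>
#1 <2,0,0>
PS:0↔1 J2 <2,0,1>
#2 <3,0,1>
#3 <4,0,1>
R:3↔2 J1 <4,1,1>
R:2↔0 J1 <4,2,1>
#4 <5,2,1>
R:0↔4 J1 <5,3,1>
#5 <6,3,1>
R:2↔5 J1 <6,4,1>
P:5↔4 J1 <6,5,1>
#6 <7,5,1>
P:4↔2 J1 <7,6,1>
C:1↔6 J2 <7,6,2>
#7 <8,6,2>
R:6↔7 J1 <8,7,2>
#8 <9,7,2>
PS:0↔8 J2 <9,7,3>
PS:7↔1 J2 <9,7,4>
P:6↔8 J1 <9,8,4>
3×8 − 2×8 − 1×4 = 4

M = 4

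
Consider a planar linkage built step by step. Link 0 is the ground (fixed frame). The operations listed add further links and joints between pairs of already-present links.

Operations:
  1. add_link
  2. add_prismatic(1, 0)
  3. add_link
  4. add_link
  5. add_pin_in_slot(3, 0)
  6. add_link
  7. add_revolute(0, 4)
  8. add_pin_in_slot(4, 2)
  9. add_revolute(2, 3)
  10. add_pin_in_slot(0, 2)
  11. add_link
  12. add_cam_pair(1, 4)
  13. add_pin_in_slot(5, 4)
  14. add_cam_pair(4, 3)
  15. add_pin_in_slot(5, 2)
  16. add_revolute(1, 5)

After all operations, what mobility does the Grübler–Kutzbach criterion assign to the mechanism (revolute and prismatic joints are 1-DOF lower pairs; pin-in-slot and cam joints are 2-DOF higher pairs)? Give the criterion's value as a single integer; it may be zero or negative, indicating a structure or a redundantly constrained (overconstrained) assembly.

link 0 = ground. State L|J1|J2 = 1|0|0
+link1  2|0|0
P(1,0) f=1→J1  2|1|0
+link2  3|1|0
+link3  4|1|0
PS(3,0) f=2→J2  4|1|1
+link4  5|1|1
R(0,4) f=1→J1  5|2|1
PS(4,2) f=2→J2  5|2|2
R(2,3) f=1→J1  5|3|2
PS(0,2) f=2→J2  5|3|3
+link5  6|3|3
C(1,4) f=2→J2  6|3|4
PS(5,4) f=2→J2  6|3|5
C(4,3) f=2→J2  6|3|6
PS(5,2) f=2→J2  6|3|7
R(1,5) f=1→J1  6|4|7
M = 3(6−1)−2·4−7 = 15−8−7 = 0

M = 0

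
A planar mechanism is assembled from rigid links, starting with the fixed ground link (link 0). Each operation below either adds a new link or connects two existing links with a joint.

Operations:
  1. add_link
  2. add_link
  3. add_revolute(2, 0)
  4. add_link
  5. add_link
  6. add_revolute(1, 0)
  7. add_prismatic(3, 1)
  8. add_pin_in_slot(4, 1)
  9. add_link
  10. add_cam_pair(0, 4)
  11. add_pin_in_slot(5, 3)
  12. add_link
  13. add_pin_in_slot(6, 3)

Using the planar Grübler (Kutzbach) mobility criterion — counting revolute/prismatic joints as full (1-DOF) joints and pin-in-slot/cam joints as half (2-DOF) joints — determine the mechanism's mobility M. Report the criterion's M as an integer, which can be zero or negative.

M = 8

(L,J1,J2)=(1,0,0); link0 fixed
link1: (2,0,0)
link2: (3,0,0)
R 2-0 [J1]: (3,1,0)
link3: (4,1,0)
link4: (5,1,0)
R 1-0 [J1]: (5,2,0)
P 3-1 [J1]: (5,3,0)
PS 4-1 [J2]: (5,3,1)
link5: (6,3,1)
C 0-4 [J2]: (6,3,2)
PS 5-3 [J2]: (6,3,3)
link6: (7,3,3)
PS 6-3 [J2]: (7,3,4)
Grübler: 3·6 − 2·3 − 4 = 8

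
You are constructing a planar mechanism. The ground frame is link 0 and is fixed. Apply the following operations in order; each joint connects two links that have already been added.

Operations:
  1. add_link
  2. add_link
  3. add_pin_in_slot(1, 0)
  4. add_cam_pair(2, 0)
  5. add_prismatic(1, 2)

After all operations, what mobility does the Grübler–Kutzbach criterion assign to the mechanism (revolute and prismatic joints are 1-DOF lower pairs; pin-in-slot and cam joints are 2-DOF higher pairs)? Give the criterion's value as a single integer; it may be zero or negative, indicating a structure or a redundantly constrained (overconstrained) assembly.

M = 2

(L,J1,J2)=(1,0,0); link0 fixed
link1: (2,0,0)
link2: (3,0,0)
PS 1-0 [J2]: (3,0,1)
C 2-0 [J2]: (3,0,2)
P 1-2 [J1]: (3,1,2)
Grübler: 3·2 − 2·1 − 2 = 2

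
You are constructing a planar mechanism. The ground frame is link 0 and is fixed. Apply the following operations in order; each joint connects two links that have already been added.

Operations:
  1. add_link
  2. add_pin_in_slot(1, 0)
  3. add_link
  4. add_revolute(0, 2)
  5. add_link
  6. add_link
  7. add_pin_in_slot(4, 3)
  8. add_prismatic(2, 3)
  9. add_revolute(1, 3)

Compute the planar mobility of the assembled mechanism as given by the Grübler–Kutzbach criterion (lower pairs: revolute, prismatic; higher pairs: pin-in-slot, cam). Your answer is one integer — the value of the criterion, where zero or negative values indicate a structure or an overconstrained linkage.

ground; <1,0,0>
#1 <2,0,0>
PS:1↔0 J2 <2,0,1>
#2 <3,0,1>
R:0↔2 J1 <3,1,1>
#3 <4,1,1>
#4 <5,1,1>
PS:4↔3 J2 <5,1,2>
P:2↔3 J1 <5,2,2>
R:1↔3 J1 <5,3,2>
3×4 − 2×3 − 1×2 = 4

M = 4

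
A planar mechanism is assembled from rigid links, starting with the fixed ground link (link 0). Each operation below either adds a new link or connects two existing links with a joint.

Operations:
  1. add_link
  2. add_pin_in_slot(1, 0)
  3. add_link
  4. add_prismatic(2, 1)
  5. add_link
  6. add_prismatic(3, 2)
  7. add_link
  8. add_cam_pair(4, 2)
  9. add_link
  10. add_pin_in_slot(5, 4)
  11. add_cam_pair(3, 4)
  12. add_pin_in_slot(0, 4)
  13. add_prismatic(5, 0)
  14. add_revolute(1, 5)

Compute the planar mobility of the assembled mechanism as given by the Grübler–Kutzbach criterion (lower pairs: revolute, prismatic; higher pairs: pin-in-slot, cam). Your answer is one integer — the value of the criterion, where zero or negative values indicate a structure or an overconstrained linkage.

ground; <1,0,0>
#1 <2,0,0>
PS:1↔0 J2 <2,0,1>
#2 <3,0,1>
P:2↔1 J1 <3,1,1>
#3 <4,1,1>
P:3↔2 J1 <4,2,1>
#4 <5,2,1>
C:4↔2 J2 <5,2,2>
#5 <6,2,2>
PS:5↔4 J2 <6,2,3>
C:3↔4 J2 <6,2,4>
PS:0↔4 J2 <6,2,5>
P:5↔0 J1 <6,3,5>
R:1↔5 J1 <6,4,5>
3×5 − 2×4 − 1×5 = 2

M = 2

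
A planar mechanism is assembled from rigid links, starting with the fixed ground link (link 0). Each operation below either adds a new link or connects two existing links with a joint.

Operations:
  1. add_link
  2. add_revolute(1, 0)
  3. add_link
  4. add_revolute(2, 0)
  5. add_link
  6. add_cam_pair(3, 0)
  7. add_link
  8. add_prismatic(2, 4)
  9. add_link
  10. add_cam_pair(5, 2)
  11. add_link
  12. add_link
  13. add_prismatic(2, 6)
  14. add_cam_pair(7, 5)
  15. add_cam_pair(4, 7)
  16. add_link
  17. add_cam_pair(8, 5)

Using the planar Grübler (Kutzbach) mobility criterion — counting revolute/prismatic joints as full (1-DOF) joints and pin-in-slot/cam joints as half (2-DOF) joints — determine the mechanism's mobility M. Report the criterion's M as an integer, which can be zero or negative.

(L,J1,J2)=(1,0,0); link0 fixed
link1: (2,0,0)
R 1-0 [J1]: (2,1,0)
link2: (3,1,0)
R 2-0 [J1]: (3,2,0)
link3: (4,2,0)
C 3-0 [J2]: (4,2,1)
link4: (5,2,1)
P 2-4 [J1]: (5,3,1)
link5: (6,3,1)
C 5-2 [J2]: (6,3,2)
link6: (7,3,2)
link7: (8,3,2)
P 2-6 [J1]: (8,4,2)
C 7-5 [J2]: (8,4,3)
C 4-7 [J2]: (8,4,4)
link8: (9,4,4)
C 8-5 [J2]: (9,4,5)
Grübler: 3·8 − 2·4 − 5 = 11

M = 11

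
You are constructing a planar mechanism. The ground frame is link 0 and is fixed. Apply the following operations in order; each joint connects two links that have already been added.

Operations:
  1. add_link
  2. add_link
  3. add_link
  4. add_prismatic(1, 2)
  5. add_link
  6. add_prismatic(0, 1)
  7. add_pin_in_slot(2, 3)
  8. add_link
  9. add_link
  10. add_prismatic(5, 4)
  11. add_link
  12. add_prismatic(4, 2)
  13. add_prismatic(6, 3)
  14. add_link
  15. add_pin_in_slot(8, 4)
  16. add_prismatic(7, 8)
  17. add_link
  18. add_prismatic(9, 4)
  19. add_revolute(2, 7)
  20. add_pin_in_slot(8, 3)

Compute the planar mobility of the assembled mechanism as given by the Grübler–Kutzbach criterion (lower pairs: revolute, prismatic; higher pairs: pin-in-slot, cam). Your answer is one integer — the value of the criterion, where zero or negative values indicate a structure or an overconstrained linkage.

M = 8

(L,J1,J2)=(1,0,0); link0 fixed
link1: (2,0,0)
link2: (3,0,0)
link3: (4,0,0)
P 1-2 [J1]: (4,1,0)
link4: (5,1,0)
P 0-1 [J1]: (5,2,0)
PS 2-3 [J2]: (5,2,1)
link5: (6,2,1)
link6: (7,2,1)
P 5-4 [J1]: (7,3,1)
link7: (8,3,1)
P 4-2 [J1]: (8,4,1)
P 6-3 [J1]: (8,5,1)
link8: (9,5,1)
PS 8-4 [J2]: (9,5,2)
P 7-8 [J1]: (9,6,2)
link9: (10,6,2)
P 9-4 [J1]: (10,7,2)
R 2-7 [J1]: (10,8,2)
PS 8-3 [J2]: (10,8,3)
Grübler: 3·9 − 2·8 − 3 = 8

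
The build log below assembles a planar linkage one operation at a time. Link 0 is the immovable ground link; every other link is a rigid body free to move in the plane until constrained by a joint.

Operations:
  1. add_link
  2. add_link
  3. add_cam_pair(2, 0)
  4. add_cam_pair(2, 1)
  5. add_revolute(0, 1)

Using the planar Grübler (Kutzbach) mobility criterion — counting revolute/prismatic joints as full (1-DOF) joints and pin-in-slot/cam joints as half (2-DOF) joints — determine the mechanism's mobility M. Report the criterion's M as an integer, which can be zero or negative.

M = 2

L=1 J1=0 J2=0
add link → L=2 J1=0 J2=0
add link → L=3 J1=0 J2=0
C@2,0 dof=2 J2 → L=3 J1=0 J2=1
C@2,1 dof=2 J2 → L=3 J1=0 J2=2
R@0,1 dof=1 J1 → L=3 J1=1 J2=2
M=3(L−1)−2J1−J2=3·2−2·1−2=2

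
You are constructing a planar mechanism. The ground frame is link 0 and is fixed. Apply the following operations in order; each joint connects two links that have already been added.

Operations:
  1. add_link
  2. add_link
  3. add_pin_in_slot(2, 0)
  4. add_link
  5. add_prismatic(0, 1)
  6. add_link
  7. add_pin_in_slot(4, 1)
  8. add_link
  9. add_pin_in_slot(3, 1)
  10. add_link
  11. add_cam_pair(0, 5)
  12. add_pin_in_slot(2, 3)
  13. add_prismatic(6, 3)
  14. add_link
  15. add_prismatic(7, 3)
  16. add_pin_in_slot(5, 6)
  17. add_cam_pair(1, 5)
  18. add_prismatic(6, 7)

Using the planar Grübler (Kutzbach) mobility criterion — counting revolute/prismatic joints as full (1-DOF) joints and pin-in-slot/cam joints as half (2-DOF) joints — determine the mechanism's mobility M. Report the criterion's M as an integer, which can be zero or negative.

[1;0;0] (link 0 is ground)
L+ [2;0;0]
L+ [3;0;0]
PS(2,0)∈J2 [3;0;1]
L+ [4;0;1]
P(0,1)∈J1 [4;1;1]
L+ [5;1;1]
PS(4,1)∈J2 [5;1;2]
L+ [6;1;2]
PS(3,1)∈J2 [6;1;3]
L+ [7;1;3]
C(0,5)∈J2 [7;1;4]
PS(2,3)∈J2 [7;1;5]
P(6,3)∈J1 [7;2;5]
L+ [8;2;5]
P(7,3)∈J1 [8;3;5]
PS(5,6)∈J2 [8;3;6]
C(1,5)∈J2 [8;3;7]
P(6,7)∈J1 [8;4;7]
mobility = 21 − 8 − 7 = 6

M = 6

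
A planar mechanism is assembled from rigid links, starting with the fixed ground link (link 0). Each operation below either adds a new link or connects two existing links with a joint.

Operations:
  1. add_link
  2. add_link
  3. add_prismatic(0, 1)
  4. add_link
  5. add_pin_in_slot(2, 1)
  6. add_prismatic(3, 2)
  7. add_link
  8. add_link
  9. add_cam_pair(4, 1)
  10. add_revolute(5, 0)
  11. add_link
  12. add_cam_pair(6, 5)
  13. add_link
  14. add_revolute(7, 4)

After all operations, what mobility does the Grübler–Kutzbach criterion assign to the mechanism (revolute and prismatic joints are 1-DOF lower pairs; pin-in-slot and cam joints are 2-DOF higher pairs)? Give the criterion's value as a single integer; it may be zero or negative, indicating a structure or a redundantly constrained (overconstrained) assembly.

M = 10

L=1 J1=0 J2=0
add link → L=2 J1=0 J2=0
add link → L=3 J1=0 J2=0
P@0,1 dof=1 J1 → L=3 J1=1 J2=0
add link → L=4 J1=1 J2=0
PS@2,1 dof=2 J2 → L=4 J1=1 J2=1
P@3,2 dof=1 J1 → L=4 J1=2 J2=1
add link → L=5 J1=2 J2=1
add link → L=6 J1=2 J2=1
C@4,1 dof=2 J2 → L=6 J1=2 J2=2
R@5,0 dof=1 J1 → L=6 J1=3 J2=2
add link → L=7 J1=3 J2=2
C@6,5 dof=2 J2 → L=7 J1=3 J2=3
add link → L=8 J1=3 J2=3
R@7,4 dof=1 J1 → L=8 J1=4 J2=3
M=3(L−1)−2J1−J2=3·7−2·4−3=10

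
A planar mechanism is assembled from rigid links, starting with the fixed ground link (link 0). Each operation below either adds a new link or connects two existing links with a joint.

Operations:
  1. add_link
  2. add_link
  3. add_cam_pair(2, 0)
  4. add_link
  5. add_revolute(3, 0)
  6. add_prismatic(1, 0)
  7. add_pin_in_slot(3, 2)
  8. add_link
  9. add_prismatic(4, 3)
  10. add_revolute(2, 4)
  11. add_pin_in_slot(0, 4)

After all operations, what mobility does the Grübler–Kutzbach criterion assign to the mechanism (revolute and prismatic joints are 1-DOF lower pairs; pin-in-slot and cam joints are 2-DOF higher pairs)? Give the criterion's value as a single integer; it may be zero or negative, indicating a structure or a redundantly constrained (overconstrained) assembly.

M = 1

[1;0;0] (link 0 is ground)
L+ [2;0;0]
L+ [3;0;0]
C(2,0)∈J2 [3;0;1]
L+ [4;0;1]
R(3,0)∈J1 [4;1;1]
P(1,0)∈J1 [4;2;1]
PS(3,2)∈J2 [4;2;2]
L+ [5;2;2]
P(4,3)∈J1 [5;3;2]
R(2,4)∈J1 [5;4;2]
PS(0,4)∈J2 [5;4;3]
mobility = 12 − 8 − 3 = 1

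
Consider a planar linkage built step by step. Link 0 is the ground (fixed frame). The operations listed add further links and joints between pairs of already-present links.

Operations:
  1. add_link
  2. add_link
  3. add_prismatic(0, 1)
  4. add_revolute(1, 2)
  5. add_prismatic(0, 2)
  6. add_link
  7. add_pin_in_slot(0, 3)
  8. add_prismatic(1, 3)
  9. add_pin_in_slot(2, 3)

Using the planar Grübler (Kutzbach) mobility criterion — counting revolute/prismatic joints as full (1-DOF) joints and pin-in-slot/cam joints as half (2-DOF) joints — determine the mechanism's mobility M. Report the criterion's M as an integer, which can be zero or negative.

M = -1

ground; <1,0,0>
#1 <2,0,0>
#2 <3,0,0>
P:0↔1 J1 <3,1,0>
R:1↔2 J1 <3,2,0>
P:0↔2 J1 <3,3,0>
#3 <4,3,0>
PS:0↔3 J2 <4,3,1>
P:1↔3 J1 <4,4,1>
PS:2↔3 J2 <4,4,2>
3×3 − 2×4 − 1×2 = -1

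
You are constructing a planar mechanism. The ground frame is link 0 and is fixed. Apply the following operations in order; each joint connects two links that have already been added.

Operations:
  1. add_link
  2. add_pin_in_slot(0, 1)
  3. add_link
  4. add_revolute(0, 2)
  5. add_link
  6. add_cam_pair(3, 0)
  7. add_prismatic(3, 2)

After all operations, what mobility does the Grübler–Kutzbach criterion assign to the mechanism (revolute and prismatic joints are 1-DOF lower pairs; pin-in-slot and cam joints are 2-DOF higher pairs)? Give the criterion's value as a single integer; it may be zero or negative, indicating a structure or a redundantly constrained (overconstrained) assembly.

L=1 J1=0 J2=0
add link → L=2 J1=0 J2=0
PS@0,1 dof=2 J2 → L=2 J1=0 J2=1
add link → L=3 J1=0 J2=1
R@0,2 dof=1 J1 → L=3 J1=1 J2=1
add link → L=4 J1=1 J2=1
C@3,0 dof=2 J2 → L=4 J1=1 J2=2
P@3,2 dof=1 J1 → L=4 J1=2 J2=2
M=3(L−1)−2J1−J2=3·3−2·2−2=3

M = 3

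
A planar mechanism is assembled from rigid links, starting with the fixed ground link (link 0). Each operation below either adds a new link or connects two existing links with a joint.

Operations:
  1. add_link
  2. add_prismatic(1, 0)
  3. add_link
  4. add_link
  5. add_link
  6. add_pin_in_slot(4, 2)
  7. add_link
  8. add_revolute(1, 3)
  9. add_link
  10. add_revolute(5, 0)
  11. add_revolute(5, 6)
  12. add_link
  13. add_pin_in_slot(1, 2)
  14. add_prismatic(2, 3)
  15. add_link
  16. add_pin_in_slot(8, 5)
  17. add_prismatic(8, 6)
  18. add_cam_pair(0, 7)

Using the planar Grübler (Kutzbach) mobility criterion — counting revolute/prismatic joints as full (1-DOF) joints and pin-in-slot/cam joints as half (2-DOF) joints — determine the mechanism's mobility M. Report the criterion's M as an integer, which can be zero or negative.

[1;0;0] (link 0 is ground)
L+ [2;0;0]
P(1,0)∈J1 [2;1;0]
L+ [3;1;0]
L+ [4;1;0]
L+ [5;1;0]
PS(4,2)∈J2 [5;1;1]
L+ [6;1;1]
R(1,3)∈J1 [6;2;1]
L+ [7;2;1]
R(5,0)∈J1 [7;3;1]
R(5,6)∈J1 [7;4;1]
L+ [8;4;1]
PS(1,2)∈J2 [8;4;2]
P(2,3)∈J1 [8;5;2]
L+ [9;5;2]
PS(8,5)∈J2 [9;5;3]
P(8,6)∈J1 [9;6;3]
C(0,7)∈J2 [9;6;4]
mobility = 24 − 12 − 4 = 8

M = 8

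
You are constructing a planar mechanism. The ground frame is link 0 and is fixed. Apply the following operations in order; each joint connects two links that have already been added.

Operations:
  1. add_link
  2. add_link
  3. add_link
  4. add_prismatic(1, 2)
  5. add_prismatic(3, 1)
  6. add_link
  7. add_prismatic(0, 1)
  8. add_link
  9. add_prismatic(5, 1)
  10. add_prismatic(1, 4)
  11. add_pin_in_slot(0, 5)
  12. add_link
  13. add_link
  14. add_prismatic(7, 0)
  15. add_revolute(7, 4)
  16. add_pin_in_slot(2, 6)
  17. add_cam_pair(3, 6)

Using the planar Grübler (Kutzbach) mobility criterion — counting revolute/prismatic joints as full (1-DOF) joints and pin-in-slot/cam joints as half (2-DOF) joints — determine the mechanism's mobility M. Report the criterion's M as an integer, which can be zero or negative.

M = 4

link 0 = ground. State L|J1|J2 = 1|0|0
+link1  2|0|0
+link2  3|0|0
+link3  4|0|0
P(1,2) f=1→J1  4|1|0
P(3,1) f=1→J1  4|2|0
+link4  5|2|0
P(0,1) f=1→J1  5|3|0
+link5  6|3|0
P(5,1) f=1→J1  6|4|0
P(1,4) f=1→J1  6|5|0
PS(0,5) f=2→J2  6|5|1
+link6  7|5|1
+link7  8|5|1
P(7,0) f=1→J1  8|6|1
R(7,4) f=1→J1  8|7|1
PS(2,6) f=2→J2  8|7|2
C(3,6) f=2→J2  8|7|3
M = 3(8−1)−2·7−3 = 21−14−3 = 4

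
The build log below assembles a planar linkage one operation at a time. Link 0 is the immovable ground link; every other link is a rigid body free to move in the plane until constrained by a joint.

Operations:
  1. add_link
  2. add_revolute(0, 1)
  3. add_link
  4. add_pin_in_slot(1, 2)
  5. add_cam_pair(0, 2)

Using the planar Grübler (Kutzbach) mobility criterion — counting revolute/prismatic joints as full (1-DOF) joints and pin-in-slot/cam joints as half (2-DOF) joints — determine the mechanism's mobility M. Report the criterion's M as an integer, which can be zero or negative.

M = 2

(L,J1,J2)=(1,0,0); link0 fixed
link1: (2,0,0)
R 0-1 [J1]: (2,1,0)
link2: (3,1,0)
PS 1-2 [J2]: (3,1,1)
C 0-2 [J2]: (3,1,2)
Grübler: 3·2 − 2·1 − 2 = 2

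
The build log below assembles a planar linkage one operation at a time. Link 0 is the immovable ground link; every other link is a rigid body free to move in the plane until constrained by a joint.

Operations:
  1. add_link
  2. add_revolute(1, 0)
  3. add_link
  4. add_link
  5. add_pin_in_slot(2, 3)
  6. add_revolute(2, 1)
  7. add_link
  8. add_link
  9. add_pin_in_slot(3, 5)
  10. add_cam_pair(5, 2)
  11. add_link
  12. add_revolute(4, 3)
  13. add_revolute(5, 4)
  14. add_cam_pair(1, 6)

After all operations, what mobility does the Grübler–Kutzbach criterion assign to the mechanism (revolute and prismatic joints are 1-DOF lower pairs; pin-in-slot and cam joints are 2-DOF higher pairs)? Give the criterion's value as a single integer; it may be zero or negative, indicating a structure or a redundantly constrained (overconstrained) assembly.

M = 6

[1;0;0] (link 0 is ground)
L+ [2;0;0]
R(1,0)∈J1 [2;1;0]
L+ [3;1;0]
L+ [4;1;0]
PS(2,3)∈J2 [4;1;1]
R(2,1)∈J1 [4;2;1]
L+ [5;2;1]
L+ [6;2;1]
PS(3,5)∈J2 [6;2;2]
C(5,2)∈J2 [6;2;3]
L+ [7;2;3]
R(4,3)∈J1 [7;3;3]
R(5,4)∈J1 [7;4;3]
C(1,6)∈J2 [7;4;4]
mobility = 18 − 8 − 4 = 6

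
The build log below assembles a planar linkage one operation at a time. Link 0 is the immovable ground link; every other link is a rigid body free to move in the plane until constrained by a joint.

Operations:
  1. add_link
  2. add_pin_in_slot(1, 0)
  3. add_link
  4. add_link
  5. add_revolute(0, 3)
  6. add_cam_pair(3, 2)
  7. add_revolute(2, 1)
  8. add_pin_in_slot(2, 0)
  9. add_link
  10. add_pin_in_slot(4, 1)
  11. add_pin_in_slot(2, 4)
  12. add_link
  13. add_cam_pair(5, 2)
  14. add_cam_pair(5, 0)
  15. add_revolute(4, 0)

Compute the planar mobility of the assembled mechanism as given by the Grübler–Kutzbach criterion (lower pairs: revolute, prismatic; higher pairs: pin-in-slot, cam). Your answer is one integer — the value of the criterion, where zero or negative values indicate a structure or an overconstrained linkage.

M = 2

L=1 J1=0 J2=0
add link → L=2 J1=0 J2=0
PS@1,0 dof=2 J2 → L=2 J1=0 J2=1
add link → L=3 J1=0 J2=1
add link → L=4 J1=0 J2=1
R@0,3 dof=1 J1 → L=4 J1=1 J2=1
C@3,2 dof=2 J2 → L=4 J1=1 J2=2
R@2,1 dof=1 J1 → L=4 J1=2 J2=2
PS@2,0 dof=2 J2 → L=4 J1=2 J2=3
add link → L=5 J1=2 J2=3
PS@4,1 dof=2 J2 → L=5 J1=2 J2=4
PS@2,4 dof=2 J2 → L=5 J1=2 J2=5
add link → L=6 J1=2 J2=5
C@5,2 dof=2 J2 → L=6 J1=2 J2=6
C@5,0 dof=2 J2 → L=6 J1=2 J2=7
R@4,0 dof=1 J1 → L=6 J1=3 J2=7
M=3(L−1)−2J1−J2=3·5−2·3−7=2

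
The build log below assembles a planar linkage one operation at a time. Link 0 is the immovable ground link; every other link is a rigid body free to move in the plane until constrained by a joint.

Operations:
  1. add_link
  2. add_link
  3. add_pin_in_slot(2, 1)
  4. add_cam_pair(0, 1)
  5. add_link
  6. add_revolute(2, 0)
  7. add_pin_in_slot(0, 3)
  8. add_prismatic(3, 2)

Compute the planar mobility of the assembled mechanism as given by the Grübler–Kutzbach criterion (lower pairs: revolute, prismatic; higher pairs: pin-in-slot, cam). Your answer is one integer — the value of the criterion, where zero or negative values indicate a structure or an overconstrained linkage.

L=1 J1=0 J2=0
add link → L=2 J1=0 J2=0
add link → L=3 J1=0 J2=0
PS@2,1 dof=2 J2 → L=3 J1=0 J2=1
C@0,1 dof=2 J2 → L=3 J1=0 J2=2
add link → L=4 J1=0 J2=2
R@2,0 dof=1 J1 → L=4 J1=1 J2=2
PS@0,3 dof=2 J2 → L=4 J1=1 J2=3
P@3,2 dof=1 J1 → L=4 J1=2 J2=3
M=3(L−1)−2J1−J2=3·3−2·2−3=2

M = 2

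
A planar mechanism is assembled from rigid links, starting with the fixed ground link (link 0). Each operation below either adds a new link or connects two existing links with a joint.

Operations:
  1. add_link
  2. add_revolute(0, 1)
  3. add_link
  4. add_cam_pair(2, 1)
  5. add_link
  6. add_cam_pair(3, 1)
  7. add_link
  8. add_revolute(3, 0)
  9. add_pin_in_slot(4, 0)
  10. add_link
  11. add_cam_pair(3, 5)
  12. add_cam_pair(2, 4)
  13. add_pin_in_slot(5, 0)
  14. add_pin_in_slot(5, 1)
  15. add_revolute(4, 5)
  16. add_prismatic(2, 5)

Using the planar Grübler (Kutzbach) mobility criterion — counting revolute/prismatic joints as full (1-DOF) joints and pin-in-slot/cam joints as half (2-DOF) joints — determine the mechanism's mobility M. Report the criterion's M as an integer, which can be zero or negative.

M = 0

ground; <1,0,0>
#1 <2,0,0>
R:0↔1 J1 <2,1,0>
#2 <3,1,0>
C:2↔1 J2 <3,1,1>
#3 <4,1,1>
C:3↔1 J2 <4,1,2>
#4 <5,1,2>
R:3↔0 J1 <5,2,2>
PS:4↔0 J2 <5,2,3>
#5 <6,2,3>
C:3↔5 J2 <6,2,4>
C:2↔4 J2 <6,2,5>
PS:5↔0 J2 <6,2,6>
PS:5↔1 J2 <6,2,7>
R:4↔5 J1 <6,3,7>
P:2↔5 J1 <6,4,7>
3×5 − 2×4 − 1×7 = 0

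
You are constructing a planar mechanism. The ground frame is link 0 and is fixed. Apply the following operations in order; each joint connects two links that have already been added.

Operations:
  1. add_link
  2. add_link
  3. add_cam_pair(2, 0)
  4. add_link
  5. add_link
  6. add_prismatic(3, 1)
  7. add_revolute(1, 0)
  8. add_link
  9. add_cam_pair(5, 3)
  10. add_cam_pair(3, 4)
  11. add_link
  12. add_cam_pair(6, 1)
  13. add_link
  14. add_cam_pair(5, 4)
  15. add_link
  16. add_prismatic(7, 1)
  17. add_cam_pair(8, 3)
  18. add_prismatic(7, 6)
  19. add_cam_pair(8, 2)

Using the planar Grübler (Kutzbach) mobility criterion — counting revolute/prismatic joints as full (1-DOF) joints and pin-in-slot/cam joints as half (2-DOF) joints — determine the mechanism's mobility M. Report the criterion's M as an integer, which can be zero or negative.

(L,J1,J2)=(1,0,0); link0 fixed
link1: (2,0,0)
link2: (3,0,0)
C 2-0 [J2]: (3,0,1)
link3: (4,0,1)
link4: (5,0,1)
P 3-1 [J1]: (5,1,1)
R 1-0 [J1]: (5,2,1)
link5: (6,2,1)
C 5-3 [J2]: (6,2,2)
C 3-4 [J2]: (6,2,3)
link6: (7,2,3)
C 6-1 [J2]: (7,2,4)
link7: (8,2,4)
C 5-4 [J2]: (8,2,5)
link8: (9,2,5)
P 7-1 [J1]: (9,3,5)
C 8-3 [J2]: (9,3,6)
P 7-6 [J1]: (9,4,6)
C 8-2 [J2]: (9,4,7)
Grübler: 3·8 − 2·4 − 7 = 9

M = 9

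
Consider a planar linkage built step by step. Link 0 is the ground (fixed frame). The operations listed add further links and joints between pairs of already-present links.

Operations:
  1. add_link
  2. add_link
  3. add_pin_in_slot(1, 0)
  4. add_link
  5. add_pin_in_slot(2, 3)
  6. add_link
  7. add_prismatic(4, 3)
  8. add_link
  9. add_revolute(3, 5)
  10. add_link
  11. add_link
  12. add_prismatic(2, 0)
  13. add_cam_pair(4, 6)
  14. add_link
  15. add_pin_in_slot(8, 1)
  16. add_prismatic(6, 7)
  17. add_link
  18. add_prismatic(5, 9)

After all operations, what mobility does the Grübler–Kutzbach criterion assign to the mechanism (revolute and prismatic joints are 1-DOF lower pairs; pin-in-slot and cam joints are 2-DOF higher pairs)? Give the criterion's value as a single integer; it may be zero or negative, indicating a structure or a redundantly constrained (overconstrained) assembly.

ground; <1,0,0>
#1 <2,0,0>
#2 <3,0,0>
PS:1↔0 J2 <3,0,1>
#3 <4,0,1>
PS:2↔3 J2 <4,0,2>
#4 <5,0,2>
P:4↔3 J1 <5,1,2>
#5 <6,1,2>
R:3↔5 J1 <6,2,2>
#6 <7,2,2>
#7 <8,2,2>
P:2↔0 J1 <8,3,2>
C:4↔6 J2 <8,3,3>
#8 <9,3,3>
PS:8↔1 J2 <9,3,4>
P:6↔7 J1 <9,4,4>
#9 <10,4,4>
P:5↔9 J1 <10,5,4>
3×9 − 2×5 − 1×4 = 13

M = 13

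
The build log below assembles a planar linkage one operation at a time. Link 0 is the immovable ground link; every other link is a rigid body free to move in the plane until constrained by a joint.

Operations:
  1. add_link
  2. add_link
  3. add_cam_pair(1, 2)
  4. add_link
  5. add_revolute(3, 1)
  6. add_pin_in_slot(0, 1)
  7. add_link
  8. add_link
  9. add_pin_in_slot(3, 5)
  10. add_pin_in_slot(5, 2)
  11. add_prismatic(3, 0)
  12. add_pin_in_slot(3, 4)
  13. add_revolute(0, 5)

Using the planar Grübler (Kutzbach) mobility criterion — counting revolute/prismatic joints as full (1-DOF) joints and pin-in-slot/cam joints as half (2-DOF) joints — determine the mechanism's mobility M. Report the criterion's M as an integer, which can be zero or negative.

L=1 J1=0 J2=0
add link → L=2 J1=0 J2=0
add link → L=3 J1=0 J2=0
C@1,2 dof=2 J2 → L=3 J1=0 J2=1
add link → L=4 J1=0 J2=1
R@3,1 dof=1 J1 → L=4 J1=1 J2=1
PS@0,1 dof=2 J2 → L=4 J1=1 J2=2
add link → L=5 J1=1 J2=2
add link → L=6 J1=1 J2=2
PS@3,5 dof=2 J2 → L=6 J1=1 J2=3
PS@5,2 dof=2 J2 → L=6 J1=1 J2=4
P@3,0 dof=1 J1 → L=6 J1=2 J2=4
PS@3,4 dof=2 J2 → L=6 J1=2 J2=5
R@0,5 dof=1 J1 → L=6 J1=3 J2=5
M=3(L−1)−2J1−J2=3·5−2·3−5=4

M = 4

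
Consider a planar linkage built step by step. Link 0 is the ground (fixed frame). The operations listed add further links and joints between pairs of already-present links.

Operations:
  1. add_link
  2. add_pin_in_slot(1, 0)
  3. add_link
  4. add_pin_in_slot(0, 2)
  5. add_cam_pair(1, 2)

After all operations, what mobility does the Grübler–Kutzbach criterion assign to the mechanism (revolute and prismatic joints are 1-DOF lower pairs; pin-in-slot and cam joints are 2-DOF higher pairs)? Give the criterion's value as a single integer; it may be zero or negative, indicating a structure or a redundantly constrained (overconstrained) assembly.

(L,J1,J2)=(1,0,0); link0 fixed
link1: (2,0,0)
PS 1-0 [J2]: (2,0,1)
link2: (3,0,1)
PS 0-2 [J2]: (3,0,2)
C 1-2 [J2]: (3,0,3)
Grübler: 3·2 − 2·0 − 3 = 3

M = 3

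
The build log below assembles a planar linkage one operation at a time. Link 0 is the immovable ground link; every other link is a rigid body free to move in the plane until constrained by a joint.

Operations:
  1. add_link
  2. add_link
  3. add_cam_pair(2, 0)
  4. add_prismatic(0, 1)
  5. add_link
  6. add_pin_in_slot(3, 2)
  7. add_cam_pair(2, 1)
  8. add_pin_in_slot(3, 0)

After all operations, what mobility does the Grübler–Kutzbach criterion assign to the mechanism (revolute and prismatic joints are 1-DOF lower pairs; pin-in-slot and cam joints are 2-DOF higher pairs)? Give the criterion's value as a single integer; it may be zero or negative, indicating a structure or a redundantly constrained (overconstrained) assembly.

(L,J1,J2)=(1,0,0); link0 fixed
link1: (2,0,0)
link2: (3,0,0)
C 2-0 [J2]: (3,0,1)
P 0-1 [J1]: (3,1,1)
link3: (4,1,1)
PS 3-2 [J2]: (4,1,2)
C 2-1 [J2]: (4,1,3)
PS 3-0 [J2]: (4,1,4)
Grübler: 3·3 − 2·1 − 4 = 3

M = 3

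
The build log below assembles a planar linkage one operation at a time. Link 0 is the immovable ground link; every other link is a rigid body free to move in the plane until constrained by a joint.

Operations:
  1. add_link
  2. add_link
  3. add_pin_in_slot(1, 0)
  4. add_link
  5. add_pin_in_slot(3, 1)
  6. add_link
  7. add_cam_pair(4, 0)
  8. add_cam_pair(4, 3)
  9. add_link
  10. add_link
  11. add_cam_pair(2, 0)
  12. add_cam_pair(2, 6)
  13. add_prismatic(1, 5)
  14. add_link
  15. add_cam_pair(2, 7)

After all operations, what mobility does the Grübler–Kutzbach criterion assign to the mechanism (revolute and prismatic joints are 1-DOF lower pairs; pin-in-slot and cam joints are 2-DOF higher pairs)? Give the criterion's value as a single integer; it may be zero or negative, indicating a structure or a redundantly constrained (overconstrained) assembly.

M = 12

(L,J1,J2)=(1,0,0); link0 fixed
link1: (2,0,0)
link2: (3,0,0)
PS 1-0 [J2]: (3,0,1)
link3: (4,0,1)
PS 3-1 [J2]: (4,0,2)
link4: (5,0,2)
C 4-0 [J2]: (5,0,3)
C 4-3 [J2]: (5,0,4)
link5: (6,0,4)
link6: (7,0,4)
C 2-0 [J2]: (7,0,5)
C 2-6 [J2]: (7,0,6)
P 1-5 [J1]: (7,1,6)
link7: (8,1,6)
C 2-7 [J2]: (8,1,7)
Grübler: 3·7 − 2·1 − 7 = 12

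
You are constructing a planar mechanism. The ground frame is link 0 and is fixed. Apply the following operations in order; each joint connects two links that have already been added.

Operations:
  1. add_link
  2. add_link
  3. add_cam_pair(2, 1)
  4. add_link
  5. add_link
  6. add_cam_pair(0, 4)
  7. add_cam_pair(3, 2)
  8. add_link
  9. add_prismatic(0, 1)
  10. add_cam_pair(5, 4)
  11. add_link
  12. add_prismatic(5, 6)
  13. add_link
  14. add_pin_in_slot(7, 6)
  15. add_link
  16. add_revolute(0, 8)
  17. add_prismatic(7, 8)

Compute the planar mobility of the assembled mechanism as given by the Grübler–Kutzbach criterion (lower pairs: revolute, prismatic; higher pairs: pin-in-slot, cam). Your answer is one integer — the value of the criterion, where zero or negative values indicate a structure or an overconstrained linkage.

(L,J1,J2)=(1,0,0); link0 fixed
link1: (2,0,0)
link2: (3,0,0)
C 2-1 [J2]: (3,0,1)
link3: (4,0,1)
link4: (5,0,1)
C 0-4 [J2]: (5,0,2)
C 3-2 [J2]: (5,0,3)
link5: (6,0,3)
P 0-1 [J1]: (6,1,3)
C 5-4 [J2]: (6,1,4)
link6: (7,1,4)
P 5-6 [J1]: (7,2,4)
link7: (8,2,4)
PS 7-6 [J2]: (8,2,5)
link8: (9,2,5)
R 0-8 [J1]: (9,3,5)
P 7-8 [J1]: (9,4,5)
Grübler: 3·8 − 2·4 − 5 = 11

M = 11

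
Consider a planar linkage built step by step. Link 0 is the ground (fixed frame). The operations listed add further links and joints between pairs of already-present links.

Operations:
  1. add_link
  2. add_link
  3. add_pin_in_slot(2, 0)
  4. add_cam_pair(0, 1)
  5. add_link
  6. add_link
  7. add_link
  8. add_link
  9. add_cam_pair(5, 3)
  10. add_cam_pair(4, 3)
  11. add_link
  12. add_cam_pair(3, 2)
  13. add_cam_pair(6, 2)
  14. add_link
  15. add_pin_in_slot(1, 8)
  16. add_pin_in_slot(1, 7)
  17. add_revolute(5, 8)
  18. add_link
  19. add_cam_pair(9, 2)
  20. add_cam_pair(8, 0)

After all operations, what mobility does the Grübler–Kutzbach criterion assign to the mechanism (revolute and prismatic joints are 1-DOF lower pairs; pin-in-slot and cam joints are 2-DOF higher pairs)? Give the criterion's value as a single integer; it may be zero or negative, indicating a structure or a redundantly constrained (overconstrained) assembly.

link 0 = ground. State L|J1|J2 = 1|0|0
+link1  2|0|0
+link2  3|0|0
PS(2,0) f=2→J2  3|0|1
C(0,1) f=2→J2  3|0|2
+link3  4|0|2
+link4  5|0|2
+link5  6|0|2
+link6  7|0|2
C(5,3) f=2→J2  7|0|3
C(4,3) f=2→J2  7|0|4
+link7  8|0|4
C(3,2) f=2→J2  8|0|5
C(6,2) f=2→J2  8|0|6
+link8  9|0|6
PS(1,8) f=2→J2  9|0|7
PS(1,7) f=2→J2  9|0|8
R(5,8) f=1→J1  9|1|8
+link9  10|1|8
C(9,2) f=2→J2  10|1|9
C(8,0) f=2→J2  10|1|10
M = 3(10−1)−2·1−10 = 27−2−10 = 15

M = 15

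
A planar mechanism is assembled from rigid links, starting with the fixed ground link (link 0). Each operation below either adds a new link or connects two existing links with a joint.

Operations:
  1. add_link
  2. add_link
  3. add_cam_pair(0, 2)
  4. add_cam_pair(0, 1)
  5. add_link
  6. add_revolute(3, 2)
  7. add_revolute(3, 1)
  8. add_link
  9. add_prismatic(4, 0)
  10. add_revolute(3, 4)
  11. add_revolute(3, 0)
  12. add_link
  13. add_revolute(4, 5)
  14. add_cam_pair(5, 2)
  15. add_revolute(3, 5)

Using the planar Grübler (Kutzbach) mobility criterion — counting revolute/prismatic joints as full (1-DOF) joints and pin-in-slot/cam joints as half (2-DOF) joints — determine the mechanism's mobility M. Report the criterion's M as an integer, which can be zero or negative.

(L,J1,J2)=(1,0,0); link0 fixed
link1: (2,0,0)
link2: (3,0,0)
C 0-2 [J2]: (3,0,1)
C 0-1 [J2]: (3,0,2)
link3: (4,0,2)
R 3-2 [J1]: (4,1,2)
R 3-1 [J1]: (4,2,2)
link4: (5,2,2)
P 4-0 [J1]: (5,3,2)
R 3-4 [J1]: (5,4,2)
R 3-0 [J1]: (5,5,2)
link5: (6,5,2)
R 4-5 [J1]: (6,6,2)
C 5-2 [J2]: (6,6,3)
R 3-5 [J1]: (6,7,3)
Grübler: 3·5 − 2·7 − 3 = -2

M = -2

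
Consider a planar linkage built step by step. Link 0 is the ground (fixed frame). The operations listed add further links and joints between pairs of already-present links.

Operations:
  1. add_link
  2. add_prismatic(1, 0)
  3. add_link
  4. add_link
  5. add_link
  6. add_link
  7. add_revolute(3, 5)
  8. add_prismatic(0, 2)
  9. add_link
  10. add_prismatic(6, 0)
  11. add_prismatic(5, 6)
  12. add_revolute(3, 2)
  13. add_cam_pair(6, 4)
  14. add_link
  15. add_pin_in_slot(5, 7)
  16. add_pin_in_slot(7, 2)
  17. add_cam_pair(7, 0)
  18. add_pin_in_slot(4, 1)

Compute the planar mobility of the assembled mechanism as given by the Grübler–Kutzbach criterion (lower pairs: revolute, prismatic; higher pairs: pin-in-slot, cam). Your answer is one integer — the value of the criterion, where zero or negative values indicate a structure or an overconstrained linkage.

ground; <1,0,0>
#1 <2,0,0>
P:1↔0 J1 <2,1,0>
#2 <3,1,0>
#3 <4,1,0>
#4 <5,1,0>
#5 <6,1,0>
R:3↔5 J1 <6,2,0>
P:0↔2 J1 <6,3,0>
#6 <7,3,0>
P:6↔0 J1 <7,4,0>
P:5↔6 J1 <7,5,0>
R:3↔2 J1 <7,6,0>
C:6↔4 J2 <7,6,1>
#7 <8,6,1>
PS:5↔7 J2 <8,6,2>
PS:7↔2 J2 <8,6,3>
C:7↔0 J2 <8,6,4>
PS:4↔1 J2 <8,6,5>
3×7 − 2×6 − 1×5 = 4

M = 4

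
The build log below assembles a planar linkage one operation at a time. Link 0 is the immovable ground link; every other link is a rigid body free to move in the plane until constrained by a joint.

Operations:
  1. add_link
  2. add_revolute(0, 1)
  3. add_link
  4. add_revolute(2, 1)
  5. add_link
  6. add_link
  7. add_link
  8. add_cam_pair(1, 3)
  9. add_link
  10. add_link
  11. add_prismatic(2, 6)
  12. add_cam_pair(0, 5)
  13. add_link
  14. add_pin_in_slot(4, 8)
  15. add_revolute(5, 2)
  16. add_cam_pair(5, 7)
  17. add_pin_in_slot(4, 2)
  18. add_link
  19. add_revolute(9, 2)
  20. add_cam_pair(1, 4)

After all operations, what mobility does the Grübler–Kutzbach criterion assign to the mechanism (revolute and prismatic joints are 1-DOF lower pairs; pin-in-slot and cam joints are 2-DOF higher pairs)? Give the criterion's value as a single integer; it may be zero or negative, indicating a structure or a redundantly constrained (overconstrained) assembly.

M = 11

(L,J1,J2)=(1,0,0); link0 fixed
link1: (2,0,0)
R 0-1 [J1]: (2,1,0)
link2: (3,1,0)
R 2-1 [J1]: (3,2,0)
link3: (4,2,0)
link4: (5,2,0)
link5: (6,2,0)
C 1-3 [J2]: (6,2,1)
link6: (7,2,1)
link7: (8,2,1)
P 2-6 [J1]: (8,3,1)
C 0-5 [J2]: (8,3,2)
link8: (9,3,2)
PS 4-8 [J2]: (9,3,3)
R 5-2 [J1]: (9,4,3)
C 5-7 [J2]: (9,4,4)
PS 4-2 [J2]: (9,4,5)
link9: (10,4,5)
R 9-2 [J1]: (10,5,5)
C 1-4 [J2]: (10,5,6)
Grübler: 3·9 − 2·5 − 6 = 11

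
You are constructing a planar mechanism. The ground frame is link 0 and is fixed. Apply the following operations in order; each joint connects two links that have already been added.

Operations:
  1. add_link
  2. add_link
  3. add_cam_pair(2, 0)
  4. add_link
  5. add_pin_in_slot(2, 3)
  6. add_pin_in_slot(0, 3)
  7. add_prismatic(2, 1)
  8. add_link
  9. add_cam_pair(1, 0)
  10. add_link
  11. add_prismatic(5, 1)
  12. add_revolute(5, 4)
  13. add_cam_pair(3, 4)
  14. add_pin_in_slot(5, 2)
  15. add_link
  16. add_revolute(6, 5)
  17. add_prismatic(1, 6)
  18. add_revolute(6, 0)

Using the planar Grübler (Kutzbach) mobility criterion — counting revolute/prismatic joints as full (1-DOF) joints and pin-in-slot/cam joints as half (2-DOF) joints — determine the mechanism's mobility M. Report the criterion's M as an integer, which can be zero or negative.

M = 0

link 0 = ground. State L|J1|J2 = 1|0|0
+link1  2|0|0
+link2  3|0|0
C(2,0) f=2→J2  3|0|1
+link3  4|0|1
PS(2,3) f=2→J2  4|0|2
PS(0,3) f=2→J2  4|0|3
P(2,1) f=1→J1  4|1|3
+link4  5|1|3
C(1,0) f=2→J2  5|1|4
+link5  6|1|4
P(5,1) f=1→J1  6|2|4
R(5,4) f=1→J1  6|3|4
C(3,4) f=2→J2  6|3|5
PS(5,2) f=2→J2  6|3|6
+link6  7|3|6
R(6,5) f=1→J1  7|4|6
P(1,6) f=1→J1  7|5|6
R(6,0) f=1→J1  7|6|6
M = 3(7−1)−2·6−6 = 18−12−6 = 0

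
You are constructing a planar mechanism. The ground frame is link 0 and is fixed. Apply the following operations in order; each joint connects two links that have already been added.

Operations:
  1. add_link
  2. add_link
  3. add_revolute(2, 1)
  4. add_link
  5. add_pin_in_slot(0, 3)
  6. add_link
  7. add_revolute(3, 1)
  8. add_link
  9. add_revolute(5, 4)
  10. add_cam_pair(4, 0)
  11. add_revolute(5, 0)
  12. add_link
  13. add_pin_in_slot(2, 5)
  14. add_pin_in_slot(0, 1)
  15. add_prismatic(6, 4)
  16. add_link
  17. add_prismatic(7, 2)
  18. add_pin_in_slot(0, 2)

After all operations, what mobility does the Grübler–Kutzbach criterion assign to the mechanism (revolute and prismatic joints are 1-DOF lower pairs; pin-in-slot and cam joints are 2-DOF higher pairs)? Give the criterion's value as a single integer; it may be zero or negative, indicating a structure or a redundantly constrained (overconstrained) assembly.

(L,J1,J2)=(1,0,0); link0 fixed
link1: (2,0,0)
link2: (3,0,0)
R 2-1 [J1]: (3,1,0)
link3: (4,1,0)
PS 0-3 [J2]: (4,1,1)
link4: (5,1,1)
R 3-1 [J1]: (5,2,1)
link5: (6,2,1)
R 5-4 [J1]: (6,3,1)
C 4-0 [J2]: (6,3,2)
R 5-0 [J1]: (6,4,2)
link6: (7,4,2)
PS 2-5 [J2]: (7,4,3)
PS 0-1 [J2]: (7,4,4)
P 6-4 [J1]: (7,5,4)
link7: (8,5,4)
P 7-2 [J1]: (8,6,4)
PS 0-2 [J2]: (8,6,5)
Grübler: 3·7 − 2·6 − 5 = 4

M = 4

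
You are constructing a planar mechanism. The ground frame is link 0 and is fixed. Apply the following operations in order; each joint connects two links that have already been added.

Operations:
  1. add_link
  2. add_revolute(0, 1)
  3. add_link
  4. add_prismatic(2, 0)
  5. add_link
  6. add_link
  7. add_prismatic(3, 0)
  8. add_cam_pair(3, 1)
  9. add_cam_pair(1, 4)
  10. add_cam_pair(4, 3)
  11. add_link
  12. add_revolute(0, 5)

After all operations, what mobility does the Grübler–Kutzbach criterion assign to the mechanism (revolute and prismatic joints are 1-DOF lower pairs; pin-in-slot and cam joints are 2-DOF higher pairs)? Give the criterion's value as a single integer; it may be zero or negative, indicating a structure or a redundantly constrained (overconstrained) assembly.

link 0 = ground. State L|J1|J2 = 1|0|0
+link1  2|0|0
R(0,1) f=1→J1  2|1|0
+link2  3|1|0
P(2,0) f=1→J1  3|2|0
+link3  4|2|0
+link4  5|2|0
P(3,0) f=1→J1  5|3|0
C(3,1) f=2→J2  5|3|1
C(1,4) f=2→J2  5|3|2
C(4,3) f=2→J2  5|3|3
+link5  6|3|3
R(0,5) f=1→J1  6|4|3
M = 3(6−1)−2·4−3 = 15−8−3 = 4

M = 4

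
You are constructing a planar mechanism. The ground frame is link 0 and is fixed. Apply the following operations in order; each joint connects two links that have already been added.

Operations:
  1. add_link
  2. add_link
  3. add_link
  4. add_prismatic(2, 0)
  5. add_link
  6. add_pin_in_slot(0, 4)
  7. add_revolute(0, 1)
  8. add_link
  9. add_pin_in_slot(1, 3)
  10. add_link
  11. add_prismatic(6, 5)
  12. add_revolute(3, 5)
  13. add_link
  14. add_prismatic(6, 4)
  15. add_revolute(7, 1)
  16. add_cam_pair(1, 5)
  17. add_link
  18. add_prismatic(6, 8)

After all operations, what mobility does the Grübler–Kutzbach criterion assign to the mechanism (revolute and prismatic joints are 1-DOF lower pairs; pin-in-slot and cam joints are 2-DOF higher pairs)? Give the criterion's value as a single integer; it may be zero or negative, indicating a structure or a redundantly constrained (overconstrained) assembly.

M = 7

ground; <1,0,0>
#1 <2,0,0>
#2 <3,0,0>
#3 <4,0,0>
P:2↔0 J1 <4,1,0>
#4 <5,1,0>
PS:0↔4 J2 <5,1,1>
R:0↔1 J1 <5,2,1>
#5 <6,2,1>
PS:1↔3 J2 <6,2,2>
#6 <7,2,2>
P:6↔5 J1 <7,3,2>
R:3↔5 J1 <7,4,2>
#7 <8,4,2>
P:6↔4 J1 <8,5,2>
R:7↔1 J1 <8,6,2>
C:1↔5 J2 <8,6,3>
#8 <9,6,3>
P:6↔8 J1 <9,7,3>
3×8 − 2×7 − 1×3 = 7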